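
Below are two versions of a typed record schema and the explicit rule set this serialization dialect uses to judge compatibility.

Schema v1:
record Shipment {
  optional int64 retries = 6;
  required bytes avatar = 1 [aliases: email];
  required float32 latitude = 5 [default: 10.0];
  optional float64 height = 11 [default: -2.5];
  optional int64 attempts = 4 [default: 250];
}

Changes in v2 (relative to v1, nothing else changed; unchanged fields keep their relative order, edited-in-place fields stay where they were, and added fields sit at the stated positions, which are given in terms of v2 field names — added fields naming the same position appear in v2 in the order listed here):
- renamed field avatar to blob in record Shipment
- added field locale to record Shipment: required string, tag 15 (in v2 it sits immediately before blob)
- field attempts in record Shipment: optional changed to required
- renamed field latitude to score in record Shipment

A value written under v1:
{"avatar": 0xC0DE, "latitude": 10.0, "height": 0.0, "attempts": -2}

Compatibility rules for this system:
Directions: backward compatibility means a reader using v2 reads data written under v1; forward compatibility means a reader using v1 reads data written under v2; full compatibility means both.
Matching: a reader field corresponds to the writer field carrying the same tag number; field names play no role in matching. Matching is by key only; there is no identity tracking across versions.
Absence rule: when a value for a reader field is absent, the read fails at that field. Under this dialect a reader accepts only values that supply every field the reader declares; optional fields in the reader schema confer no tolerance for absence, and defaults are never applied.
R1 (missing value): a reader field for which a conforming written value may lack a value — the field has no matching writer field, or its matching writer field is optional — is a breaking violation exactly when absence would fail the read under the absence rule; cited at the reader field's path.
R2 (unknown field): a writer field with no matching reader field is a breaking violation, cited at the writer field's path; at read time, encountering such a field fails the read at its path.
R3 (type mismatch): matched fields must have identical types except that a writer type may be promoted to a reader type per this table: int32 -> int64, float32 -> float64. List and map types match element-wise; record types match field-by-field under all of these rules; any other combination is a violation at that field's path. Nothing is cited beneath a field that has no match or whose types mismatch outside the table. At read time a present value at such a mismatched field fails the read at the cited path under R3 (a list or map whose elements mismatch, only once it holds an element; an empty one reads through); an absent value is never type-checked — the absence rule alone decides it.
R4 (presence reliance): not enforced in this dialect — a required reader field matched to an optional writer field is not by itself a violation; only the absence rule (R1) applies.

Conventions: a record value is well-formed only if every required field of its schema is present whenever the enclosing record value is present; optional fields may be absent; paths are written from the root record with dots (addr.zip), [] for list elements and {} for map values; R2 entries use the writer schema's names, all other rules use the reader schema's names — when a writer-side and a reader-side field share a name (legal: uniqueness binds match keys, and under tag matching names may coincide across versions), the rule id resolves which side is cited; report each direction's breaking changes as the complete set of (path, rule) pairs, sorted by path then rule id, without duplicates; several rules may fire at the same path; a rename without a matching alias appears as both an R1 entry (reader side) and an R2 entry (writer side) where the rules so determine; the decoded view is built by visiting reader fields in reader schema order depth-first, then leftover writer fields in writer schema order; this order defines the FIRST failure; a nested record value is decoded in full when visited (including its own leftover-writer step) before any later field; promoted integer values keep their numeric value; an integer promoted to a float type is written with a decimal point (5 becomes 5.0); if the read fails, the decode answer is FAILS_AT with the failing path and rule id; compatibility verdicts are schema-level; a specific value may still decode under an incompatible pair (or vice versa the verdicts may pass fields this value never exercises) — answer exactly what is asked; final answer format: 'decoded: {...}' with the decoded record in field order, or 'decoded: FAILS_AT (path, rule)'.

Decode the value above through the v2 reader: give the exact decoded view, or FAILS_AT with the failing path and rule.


decoded: FAILS_AT (retries, R1)

in Shipment below, arrows point writer -> reader
decode walk for Shipment under reader schema v2:
  read fails at retries under R1 (no fill)
  => FAILS_AT (retries, R1)
the rest of the Shipment diff is inert for this question:
  renamed field avatar to blob in record Shipment -> inert under this dialect — no rule fires on Shipment and the result does not move
  added field locale to record Shipment: required string, tag 15 (in v2 it sits immediately before blob) -> shifts the Shipment verdicts, not this decode
  field attempts in record Shipment: optional changed to required -> shifts the Shipment verdicts, not this decode
  renamed field latitude to score in record Shipment -> inert under this dialect — no rule fires on Shipment and the result does not move


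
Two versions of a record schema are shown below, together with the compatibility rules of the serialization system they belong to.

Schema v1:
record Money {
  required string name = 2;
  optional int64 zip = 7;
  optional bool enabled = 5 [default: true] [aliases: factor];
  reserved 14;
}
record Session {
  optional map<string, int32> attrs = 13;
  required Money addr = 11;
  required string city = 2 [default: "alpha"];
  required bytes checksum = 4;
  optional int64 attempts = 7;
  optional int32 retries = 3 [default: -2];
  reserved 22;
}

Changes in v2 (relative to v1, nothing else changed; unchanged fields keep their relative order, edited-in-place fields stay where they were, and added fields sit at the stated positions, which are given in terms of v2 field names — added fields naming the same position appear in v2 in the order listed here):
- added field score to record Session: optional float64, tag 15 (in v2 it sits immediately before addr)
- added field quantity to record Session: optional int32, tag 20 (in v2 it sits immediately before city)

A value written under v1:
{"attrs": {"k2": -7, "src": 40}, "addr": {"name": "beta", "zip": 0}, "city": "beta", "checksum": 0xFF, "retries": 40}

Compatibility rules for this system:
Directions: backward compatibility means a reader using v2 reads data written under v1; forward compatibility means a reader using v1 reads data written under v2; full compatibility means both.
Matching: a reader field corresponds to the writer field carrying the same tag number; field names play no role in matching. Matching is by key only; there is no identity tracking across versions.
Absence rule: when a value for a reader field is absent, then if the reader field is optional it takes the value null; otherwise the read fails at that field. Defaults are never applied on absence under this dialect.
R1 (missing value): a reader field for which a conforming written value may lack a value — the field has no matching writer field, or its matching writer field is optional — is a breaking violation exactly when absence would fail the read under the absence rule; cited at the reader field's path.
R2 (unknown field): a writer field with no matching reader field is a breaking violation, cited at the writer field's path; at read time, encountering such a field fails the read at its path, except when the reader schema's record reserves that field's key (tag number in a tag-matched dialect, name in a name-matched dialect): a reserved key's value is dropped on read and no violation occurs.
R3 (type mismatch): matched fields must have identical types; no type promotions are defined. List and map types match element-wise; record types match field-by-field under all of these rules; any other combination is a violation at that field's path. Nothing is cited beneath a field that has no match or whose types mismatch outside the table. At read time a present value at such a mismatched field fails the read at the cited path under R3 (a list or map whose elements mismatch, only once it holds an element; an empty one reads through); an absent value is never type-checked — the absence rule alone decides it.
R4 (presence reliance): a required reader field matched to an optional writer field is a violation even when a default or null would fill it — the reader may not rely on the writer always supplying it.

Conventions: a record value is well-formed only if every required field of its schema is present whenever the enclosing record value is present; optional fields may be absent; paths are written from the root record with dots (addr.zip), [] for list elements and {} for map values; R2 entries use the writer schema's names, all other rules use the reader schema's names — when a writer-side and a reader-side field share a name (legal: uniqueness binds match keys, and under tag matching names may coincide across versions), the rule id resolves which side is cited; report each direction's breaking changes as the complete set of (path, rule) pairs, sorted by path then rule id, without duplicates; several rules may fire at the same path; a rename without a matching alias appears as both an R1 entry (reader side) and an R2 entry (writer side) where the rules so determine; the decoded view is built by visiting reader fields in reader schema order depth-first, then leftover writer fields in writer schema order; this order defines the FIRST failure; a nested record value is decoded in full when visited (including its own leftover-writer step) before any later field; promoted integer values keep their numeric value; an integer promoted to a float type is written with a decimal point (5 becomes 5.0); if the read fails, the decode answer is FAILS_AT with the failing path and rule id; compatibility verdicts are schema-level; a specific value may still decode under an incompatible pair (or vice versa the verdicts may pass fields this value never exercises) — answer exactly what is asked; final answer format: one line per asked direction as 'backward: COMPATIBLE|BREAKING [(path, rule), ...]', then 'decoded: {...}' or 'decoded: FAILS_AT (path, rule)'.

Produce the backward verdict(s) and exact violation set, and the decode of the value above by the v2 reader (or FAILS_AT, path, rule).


arrows below run writer -> reader for Session
backward pass over Session, reader schema v2, writer schema v1:
  writer optional, map<string, int32> -> map<string, int32>: reader attrs maps from writer attrs
  score: no writer match
  writer required, Money -> Money: reader addr maps from writer addr
  quantity: no writer match
  writer required, string -> string: reader city maps from writer city
  writer required, bytes -> bytes: reader checksum maps from writer checksum
  writer optional, int64 -> int64: reader attempts maps from writer attempts
  writer optional, int32 -> int32: reader retries maps from writer retries
  writer required, string -> string: reader addr.name maps from writer addr.name
  writer optional, int64 -> int64: reader addr.zip maps from writer addr.zip
  writer optional, bool -> bool: reader addr.enabled maps from writer addr.enabled
  => backward verdict for Session: COMPATIBLE, no violations
decode walk for Session under reader schema v2:
  attrs := {"k2": -7, "src": 40}
  score := null (missing; optional => null)
  addr.name := "beta"
  addr.zip := 0
  addr.enabled := null (missing; optional => null)
  quantity := null (missing; optional => null)
  city := "beta"
  checksum := 0xFF
  attempts := null (missing; optional => null)
  retries := 40
  => decoded: {"attrs": {"k2": -7, "src": 40}, "score": null, "addr": {"name": "beta", "zip": 0, "enabled": null}, "quantity": null, "city": "beta", "checksum": 0xFF, "attempts": null, "retries": 40}

backward: COMPATIBLE []; decoded: {"attrs": {"k2": -7, "src": 40}, "score": null, "addr": {"name": "beta", "zip": 0, "enabled": null}, "quantity": null, "city": "beta", "checksum": 0xFF, "attempts": null, "retries": 40}


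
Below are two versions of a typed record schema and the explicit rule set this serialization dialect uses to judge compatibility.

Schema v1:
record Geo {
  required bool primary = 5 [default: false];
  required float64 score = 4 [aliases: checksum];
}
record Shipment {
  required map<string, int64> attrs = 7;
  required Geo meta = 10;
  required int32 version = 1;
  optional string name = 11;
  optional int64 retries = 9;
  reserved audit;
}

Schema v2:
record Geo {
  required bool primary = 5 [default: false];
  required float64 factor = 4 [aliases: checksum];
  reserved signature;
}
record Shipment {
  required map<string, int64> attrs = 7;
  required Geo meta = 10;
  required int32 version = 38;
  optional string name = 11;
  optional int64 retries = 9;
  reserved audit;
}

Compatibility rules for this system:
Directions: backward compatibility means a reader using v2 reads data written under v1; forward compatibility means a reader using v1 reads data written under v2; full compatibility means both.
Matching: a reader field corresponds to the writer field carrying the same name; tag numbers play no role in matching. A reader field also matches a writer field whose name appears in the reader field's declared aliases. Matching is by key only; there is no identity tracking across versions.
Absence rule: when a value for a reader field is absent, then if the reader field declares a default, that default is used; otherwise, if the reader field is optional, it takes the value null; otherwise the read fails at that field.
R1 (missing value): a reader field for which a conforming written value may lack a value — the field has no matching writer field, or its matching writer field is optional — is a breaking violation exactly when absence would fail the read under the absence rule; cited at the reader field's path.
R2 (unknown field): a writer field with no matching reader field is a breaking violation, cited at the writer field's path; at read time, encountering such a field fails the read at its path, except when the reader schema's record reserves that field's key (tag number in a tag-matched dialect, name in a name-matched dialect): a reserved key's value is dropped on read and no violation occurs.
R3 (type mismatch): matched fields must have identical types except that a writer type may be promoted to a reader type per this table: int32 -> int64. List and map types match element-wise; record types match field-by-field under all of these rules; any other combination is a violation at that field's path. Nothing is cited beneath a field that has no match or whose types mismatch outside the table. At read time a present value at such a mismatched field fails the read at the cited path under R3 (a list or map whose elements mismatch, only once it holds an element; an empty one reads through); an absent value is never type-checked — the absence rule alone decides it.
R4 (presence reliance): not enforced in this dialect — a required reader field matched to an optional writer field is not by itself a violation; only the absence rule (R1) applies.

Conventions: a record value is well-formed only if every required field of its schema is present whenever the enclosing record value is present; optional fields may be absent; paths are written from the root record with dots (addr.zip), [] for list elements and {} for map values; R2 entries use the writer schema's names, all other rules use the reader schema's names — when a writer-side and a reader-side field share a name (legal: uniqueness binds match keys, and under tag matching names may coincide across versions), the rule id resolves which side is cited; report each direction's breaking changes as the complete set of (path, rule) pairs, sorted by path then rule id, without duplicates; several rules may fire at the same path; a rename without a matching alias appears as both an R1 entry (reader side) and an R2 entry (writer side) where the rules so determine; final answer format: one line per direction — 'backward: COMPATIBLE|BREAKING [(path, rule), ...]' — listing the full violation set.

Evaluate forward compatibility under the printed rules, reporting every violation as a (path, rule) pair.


forward: BREAKING [(meta.factor, R2), (meta.score, R1)]

each type pair in Shipment: writer, then reader
forward on Shipment — v1 reading data written by v2:
  attrs <- attrs (map<string, int64> -> map<string, int64>, writer required)
  meta <- meta (Geo -> Geo, writer required)
  version <- version (int32 -> int32, writer required)
  name <- name (string -> string, writer optional)
  retries <- retries (int64 -> int64, writer optional)
  meta.primary <- meta.primary (bool -> bool, writer required)
  no writer field matches reader meta.score
  writer meta.factor: unknown to reader
  violation R2 at meta.factor
  violation R1 at meta.score
  forward on Shipment therefore BREAKING (2)
the rest of the Shipment diff is inert for this question:
  field version in record Shipment: tag 1 changed to 38 -> fires no rule on Shipment, leaving the asked answer as it is


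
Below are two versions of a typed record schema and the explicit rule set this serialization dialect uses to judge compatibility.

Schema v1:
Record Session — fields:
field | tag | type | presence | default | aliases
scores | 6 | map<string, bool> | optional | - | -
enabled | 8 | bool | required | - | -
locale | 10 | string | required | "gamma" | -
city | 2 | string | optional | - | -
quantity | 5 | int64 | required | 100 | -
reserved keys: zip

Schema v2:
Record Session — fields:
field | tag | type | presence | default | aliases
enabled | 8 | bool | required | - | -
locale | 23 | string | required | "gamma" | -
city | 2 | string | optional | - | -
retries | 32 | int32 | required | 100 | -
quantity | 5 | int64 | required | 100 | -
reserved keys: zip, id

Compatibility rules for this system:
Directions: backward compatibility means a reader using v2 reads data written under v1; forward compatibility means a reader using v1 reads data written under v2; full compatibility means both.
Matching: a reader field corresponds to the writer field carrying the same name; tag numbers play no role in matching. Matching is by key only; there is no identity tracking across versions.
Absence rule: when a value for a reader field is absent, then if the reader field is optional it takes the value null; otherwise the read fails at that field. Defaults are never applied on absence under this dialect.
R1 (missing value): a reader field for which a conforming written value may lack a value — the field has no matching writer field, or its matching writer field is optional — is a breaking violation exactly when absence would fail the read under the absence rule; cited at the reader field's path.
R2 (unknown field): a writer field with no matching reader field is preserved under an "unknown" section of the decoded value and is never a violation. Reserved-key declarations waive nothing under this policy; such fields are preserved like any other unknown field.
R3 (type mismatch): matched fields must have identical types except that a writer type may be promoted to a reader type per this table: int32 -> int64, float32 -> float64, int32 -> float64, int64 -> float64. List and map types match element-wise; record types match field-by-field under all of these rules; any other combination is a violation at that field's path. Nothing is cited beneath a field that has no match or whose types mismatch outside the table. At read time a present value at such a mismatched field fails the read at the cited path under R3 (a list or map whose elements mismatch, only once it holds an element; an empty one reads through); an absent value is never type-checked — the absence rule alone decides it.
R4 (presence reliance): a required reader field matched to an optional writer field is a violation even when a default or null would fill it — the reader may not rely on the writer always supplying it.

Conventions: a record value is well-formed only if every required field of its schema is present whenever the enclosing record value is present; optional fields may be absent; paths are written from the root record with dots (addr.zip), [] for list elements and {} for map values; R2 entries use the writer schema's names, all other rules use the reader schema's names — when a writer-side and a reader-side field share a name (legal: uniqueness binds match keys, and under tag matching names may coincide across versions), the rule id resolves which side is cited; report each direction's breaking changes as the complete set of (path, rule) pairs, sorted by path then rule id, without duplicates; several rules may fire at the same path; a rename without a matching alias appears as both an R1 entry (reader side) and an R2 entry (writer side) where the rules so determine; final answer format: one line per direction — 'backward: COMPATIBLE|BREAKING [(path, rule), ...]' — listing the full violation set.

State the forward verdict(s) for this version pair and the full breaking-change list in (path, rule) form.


in Session below, arrows point writer -> reader
checking forward for Session: reader v1 against writer v2:
  scores has no writer counterpart
  enabled: bool -> bool, writer required; from enabled
  locale: string -> string, writer required; from locale
  city: string -> string, writer optional; from city
  quantity: int64 -> int64, writer required; from quantity
  retries (writer side), unknown to reader
  => no violations; forward on Session: COMPATIBLE
remaining Session differences; none change what is asked:
  added field retries to record Session: required int32, tag 32, default 100 (in v2 it sits immediately before quantity) -> matters only for Session's backward compatibility — outside the asked direction
  field locale in record Session: tag 10 changed to 23 -> inert for the asked Session verdict: nothing fires
  removed field scores from record Session -> inert for the asked Session verdict: nothing fires

forward: COMPATIBLE []


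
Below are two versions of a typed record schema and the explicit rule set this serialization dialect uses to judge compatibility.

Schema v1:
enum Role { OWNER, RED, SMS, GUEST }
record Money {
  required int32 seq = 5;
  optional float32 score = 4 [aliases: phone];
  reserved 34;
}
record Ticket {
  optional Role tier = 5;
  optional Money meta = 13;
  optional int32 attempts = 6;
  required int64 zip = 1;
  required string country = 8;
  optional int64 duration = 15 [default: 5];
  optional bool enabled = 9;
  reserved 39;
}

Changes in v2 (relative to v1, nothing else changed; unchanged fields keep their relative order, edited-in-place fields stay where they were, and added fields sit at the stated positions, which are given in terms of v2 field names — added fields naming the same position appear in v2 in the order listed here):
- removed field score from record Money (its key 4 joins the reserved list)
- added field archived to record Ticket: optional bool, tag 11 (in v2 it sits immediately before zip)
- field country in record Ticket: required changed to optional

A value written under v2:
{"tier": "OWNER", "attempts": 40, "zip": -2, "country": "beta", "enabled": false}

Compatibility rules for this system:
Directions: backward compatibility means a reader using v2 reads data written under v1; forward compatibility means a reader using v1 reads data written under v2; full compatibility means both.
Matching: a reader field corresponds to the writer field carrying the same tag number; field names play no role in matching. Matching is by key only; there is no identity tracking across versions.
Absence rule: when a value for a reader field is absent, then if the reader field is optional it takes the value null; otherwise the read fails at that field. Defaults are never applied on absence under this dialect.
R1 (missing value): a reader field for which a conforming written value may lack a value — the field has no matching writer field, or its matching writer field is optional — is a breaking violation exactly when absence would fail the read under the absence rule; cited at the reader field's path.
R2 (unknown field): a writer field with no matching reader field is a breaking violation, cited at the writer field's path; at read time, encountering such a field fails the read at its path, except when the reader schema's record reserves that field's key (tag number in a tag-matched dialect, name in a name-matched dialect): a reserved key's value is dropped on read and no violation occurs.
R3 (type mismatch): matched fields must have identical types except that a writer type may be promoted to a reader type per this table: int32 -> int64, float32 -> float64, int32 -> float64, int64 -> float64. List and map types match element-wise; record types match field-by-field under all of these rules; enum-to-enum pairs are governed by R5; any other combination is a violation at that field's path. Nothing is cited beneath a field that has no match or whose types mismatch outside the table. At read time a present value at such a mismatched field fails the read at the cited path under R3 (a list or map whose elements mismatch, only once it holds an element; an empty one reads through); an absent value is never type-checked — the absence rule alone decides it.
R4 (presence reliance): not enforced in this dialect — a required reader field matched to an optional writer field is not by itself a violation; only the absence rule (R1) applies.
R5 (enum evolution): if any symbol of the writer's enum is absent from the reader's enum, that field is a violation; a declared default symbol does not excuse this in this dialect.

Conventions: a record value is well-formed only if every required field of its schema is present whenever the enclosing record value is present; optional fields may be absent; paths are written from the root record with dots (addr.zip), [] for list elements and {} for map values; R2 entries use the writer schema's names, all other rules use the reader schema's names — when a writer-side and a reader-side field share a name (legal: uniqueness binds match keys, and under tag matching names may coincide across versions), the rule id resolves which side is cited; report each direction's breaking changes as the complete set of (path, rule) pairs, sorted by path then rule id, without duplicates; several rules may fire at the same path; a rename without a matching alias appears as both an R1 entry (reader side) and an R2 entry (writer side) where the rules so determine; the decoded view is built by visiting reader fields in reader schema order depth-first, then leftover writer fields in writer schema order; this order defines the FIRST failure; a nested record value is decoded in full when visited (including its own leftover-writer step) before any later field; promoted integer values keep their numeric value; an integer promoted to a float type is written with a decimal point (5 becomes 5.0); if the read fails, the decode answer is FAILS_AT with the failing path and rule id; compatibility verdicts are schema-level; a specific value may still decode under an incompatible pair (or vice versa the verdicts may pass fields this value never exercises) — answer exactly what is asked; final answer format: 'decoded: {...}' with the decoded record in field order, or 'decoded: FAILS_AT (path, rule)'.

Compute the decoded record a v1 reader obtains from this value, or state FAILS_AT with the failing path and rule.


decoded: {"tier": "OWNER", "meta": null, "attempts": 40, "zip": -2, "country": "beta", "duration": null, "enabled": false}

each type pair in Ticket: writer, then reader
decode (reader v1):
  tier := "OWNER"
  meta := null (not supplied -> null)
  attempts := 40
  zip := -2
  country := "beta"
  duration := null (not supplied -> null)
  enabled := false
  => decoded: {"tier": "OWNER", "meta": null, "attempts": 40, "zip": -2, "country": "beta", "duration": null, "enabled": false}
remaining Ticket differences; none change what is asked:
  removed field score from record Money (its key 4 joins the reserved list) -> no rule fires on it and the decoded Ticket view is identical with or without it
  added field archived to record Ticket: optional bool, tag 11 (in v2 it sits immediately before zip) -> a verdict-level change on Ticket — the shown value reads the same
  field country in record Ticket: required changed to optional -> a verdict-level change on Ticket — the shown value reads the same


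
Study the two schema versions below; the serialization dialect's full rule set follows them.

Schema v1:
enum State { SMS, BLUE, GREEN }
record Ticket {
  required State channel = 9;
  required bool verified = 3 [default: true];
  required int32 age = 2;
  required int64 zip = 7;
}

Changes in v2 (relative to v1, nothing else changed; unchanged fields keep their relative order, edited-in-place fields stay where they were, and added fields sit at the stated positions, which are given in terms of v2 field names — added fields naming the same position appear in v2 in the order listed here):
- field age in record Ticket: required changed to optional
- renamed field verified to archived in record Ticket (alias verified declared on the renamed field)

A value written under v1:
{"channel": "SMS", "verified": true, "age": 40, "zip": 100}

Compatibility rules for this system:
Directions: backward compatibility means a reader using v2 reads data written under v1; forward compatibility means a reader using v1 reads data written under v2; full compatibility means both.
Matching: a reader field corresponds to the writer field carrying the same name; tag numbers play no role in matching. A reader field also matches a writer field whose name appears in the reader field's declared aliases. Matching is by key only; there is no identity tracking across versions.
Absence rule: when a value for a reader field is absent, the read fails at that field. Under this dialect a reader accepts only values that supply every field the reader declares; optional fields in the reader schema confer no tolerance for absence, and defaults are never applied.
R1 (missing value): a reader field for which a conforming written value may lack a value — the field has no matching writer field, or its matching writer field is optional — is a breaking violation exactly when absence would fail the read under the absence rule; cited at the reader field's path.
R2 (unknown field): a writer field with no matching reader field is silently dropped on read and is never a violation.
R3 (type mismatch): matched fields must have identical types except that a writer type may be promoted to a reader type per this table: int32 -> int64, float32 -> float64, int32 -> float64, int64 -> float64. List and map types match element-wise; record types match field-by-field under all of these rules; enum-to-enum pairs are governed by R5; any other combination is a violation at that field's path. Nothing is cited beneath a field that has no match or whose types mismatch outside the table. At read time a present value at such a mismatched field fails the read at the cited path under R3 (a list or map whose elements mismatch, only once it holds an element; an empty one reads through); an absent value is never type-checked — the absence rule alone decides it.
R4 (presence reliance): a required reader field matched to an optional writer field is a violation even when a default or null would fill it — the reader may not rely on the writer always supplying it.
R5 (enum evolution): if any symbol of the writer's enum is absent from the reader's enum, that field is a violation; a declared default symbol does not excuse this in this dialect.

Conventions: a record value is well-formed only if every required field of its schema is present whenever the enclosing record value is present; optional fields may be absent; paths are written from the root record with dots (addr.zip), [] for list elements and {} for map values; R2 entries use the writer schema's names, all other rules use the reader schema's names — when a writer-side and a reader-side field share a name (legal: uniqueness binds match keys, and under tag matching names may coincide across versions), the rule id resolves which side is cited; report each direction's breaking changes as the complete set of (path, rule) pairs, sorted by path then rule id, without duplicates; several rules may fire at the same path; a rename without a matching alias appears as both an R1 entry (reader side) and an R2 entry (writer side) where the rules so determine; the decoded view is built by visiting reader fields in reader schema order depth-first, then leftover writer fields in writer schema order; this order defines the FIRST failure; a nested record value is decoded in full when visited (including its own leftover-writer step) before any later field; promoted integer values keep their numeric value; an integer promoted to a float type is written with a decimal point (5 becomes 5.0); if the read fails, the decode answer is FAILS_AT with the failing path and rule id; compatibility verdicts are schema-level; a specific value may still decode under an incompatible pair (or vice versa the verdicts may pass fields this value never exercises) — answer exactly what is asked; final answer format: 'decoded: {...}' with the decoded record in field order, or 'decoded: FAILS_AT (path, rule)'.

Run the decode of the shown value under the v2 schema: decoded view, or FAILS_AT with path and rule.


decoded: {"channel": "SMS", "archived": true, "age": 40, "zip": 100}

in Ticket below, arrows point writer -> reader
decoding the Ticket value with the v2 reader:
  channel := "SMS"
  archived := true (from writer verified)
  age := 40
  zip := 100
  => decoded: {"channel": "SMS", "archived": true, "age": 40, "zip": 100}
checking off the Ticket differences that do not matter here:
  field age in record Ticket: required changed to optional -> matters for Ticket compatibility verdicts, not for this value's decode


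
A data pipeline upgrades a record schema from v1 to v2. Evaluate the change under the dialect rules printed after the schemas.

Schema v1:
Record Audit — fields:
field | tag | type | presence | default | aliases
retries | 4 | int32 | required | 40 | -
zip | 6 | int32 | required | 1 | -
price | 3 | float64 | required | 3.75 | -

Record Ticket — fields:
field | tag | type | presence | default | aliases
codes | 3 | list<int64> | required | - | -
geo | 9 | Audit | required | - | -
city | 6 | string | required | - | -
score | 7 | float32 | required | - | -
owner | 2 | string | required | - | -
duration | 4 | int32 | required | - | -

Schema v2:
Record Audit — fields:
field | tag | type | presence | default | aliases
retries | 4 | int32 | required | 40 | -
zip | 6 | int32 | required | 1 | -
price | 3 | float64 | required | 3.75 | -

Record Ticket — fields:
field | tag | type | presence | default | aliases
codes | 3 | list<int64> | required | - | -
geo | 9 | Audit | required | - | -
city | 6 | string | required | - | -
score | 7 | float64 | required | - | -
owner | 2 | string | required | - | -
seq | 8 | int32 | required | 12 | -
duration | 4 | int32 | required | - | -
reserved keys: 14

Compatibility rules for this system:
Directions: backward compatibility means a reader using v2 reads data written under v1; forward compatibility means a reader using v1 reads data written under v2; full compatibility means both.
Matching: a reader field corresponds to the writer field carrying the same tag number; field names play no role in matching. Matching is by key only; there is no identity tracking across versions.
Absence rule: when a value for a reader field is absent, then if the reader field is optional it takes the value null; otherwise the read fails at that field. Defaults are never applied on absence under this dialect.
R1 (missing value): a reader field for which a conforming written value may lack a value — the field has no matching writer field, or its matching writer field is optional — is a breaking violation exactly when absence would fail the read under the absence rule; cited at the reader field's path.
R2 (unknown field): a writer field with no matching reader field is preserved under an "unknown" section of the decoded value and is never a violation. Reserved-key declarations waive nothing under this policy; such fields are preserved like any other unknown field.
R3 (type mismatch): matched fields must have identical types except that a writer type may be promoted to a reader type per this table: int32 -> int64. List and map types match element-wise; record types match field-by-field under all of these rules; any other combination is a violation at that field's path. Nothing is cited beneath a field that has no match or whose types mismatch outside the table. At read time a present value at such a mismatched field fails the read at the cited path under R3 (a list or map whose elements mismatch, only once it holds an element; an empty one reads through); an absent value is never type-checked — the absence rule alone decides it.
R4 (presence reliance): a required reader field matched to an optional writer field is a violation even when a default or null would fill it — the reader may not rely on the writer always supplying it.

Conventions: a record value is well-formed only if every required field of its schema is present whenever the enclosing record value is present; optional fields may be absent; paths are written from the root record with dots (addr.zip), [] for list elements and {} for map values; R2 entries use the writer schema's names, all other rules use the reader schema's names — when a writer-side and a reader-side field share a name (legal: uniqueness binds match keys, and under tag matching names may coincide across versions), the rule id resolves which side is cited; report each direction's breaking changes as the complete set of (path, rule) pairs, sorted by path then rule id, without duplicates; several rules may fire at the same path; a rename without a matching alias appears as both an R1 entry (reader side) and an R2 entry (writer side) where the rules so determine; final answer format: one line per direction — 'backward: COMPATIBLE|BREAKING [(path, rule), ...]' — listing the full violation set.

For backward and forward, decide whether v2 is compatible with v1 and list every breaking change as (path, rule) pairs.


backward: BREAKING [(score, R3), (seq, R1)]; forward: BREAKING [(score, R3)]

in Ticket below, arrows point writer -> reader
backward pass over Ticket, reader schema v2, writer schema v1:
  codes <- codes (list<int64> -> list<int64>, writer required)
  geo <- geo (Audit -> Audit, writer required)
  city <- city (string -> string, writer required)
  score <- score (float32 -> float64, writer required)
  owner <- owner (string -> string, writer required)
  seq has no writer counterpart
  duration <- duration (int32 -> int32, writer required)
  geo.retries <- geo.retries (int32 -> int32, writer required)
  geo.zip <- geo.zip (int32 -> int32, writer required)
  geo.price <- geo.price (float64 -> float64, writer required)
  rule R3 violated at score
  rule R1 violated at seq
  => backward: BREAKING (2)
forward pass over Ticket, reader schema v1, writer schema v2:
  codes <- codes (list<int64> -> list<int64>, writer required)
  geo <- geo (Audit -> Audit, writer required)
  city <- city (string -> string, writer required)
  score <- score (float64 -> float32, writer required)
  owner <- owner (string -> string, writer required)
  duration <- duration (int32 -> int32, writer required)
  writer seq: unknown to reader
  geo.retries <- geo.retries (int32 -> int32, writer required)
  geo.zip <- geo.zip (int32 -> int32, writer required)
  geo.price <- geo.price (float64 -> float64, writer required)
  rule R3 violated at score
  => forward: BREAKING (1)
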